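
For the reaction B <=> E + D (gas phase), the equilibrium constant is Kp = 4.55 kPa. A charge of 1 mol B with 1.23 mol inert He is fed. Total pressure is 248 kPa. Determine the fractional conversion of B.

X = 0.190

Basis: 1 mol B initially; let X = conversion of B. Extent ξ = X.
Mole table: n_B = 1 − X; n_E = X; n_D = X; n_I = 1.23 (inert).
n_T = Σnᵢ = 2.23 + X.
Mole fractions y_i = n_i/n_T; Kp = p_E p_D / (p_B) with p_i = y_i·P.
Setting this equal to 4.55 kPa and taking the physical root (0 < X < 1) gives X = 0.190.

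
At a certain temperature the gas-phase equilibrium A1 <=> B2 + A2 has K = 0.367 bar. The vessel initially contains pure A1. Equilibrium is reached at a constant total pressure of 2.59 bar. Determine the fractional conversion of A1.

X = 0.352

Take 1 mol A1 as basis and let X be its fractional conversion, so ξ = X.
At extent ξ: n_A1 = 1 − X; n_B2 = X; n_A2 = X.
Summing: n_T = 1 + X.
y_i = n_i/n_T, p_i = y_i·P. K = p_B2 p_A2 / (p_A1).
Substituting and setting equal to 0.367 bar gives a polynomial in X; the root in (0,1) is X = 0.352.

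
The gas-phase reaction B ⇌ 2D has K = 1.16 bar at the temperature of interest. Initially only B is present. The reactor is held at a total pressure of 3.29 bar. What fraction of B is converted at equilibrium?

X = 0.285

Take 1 mol B as basis and let X be its fractional conversion, so ξ = X.
At extent ξ: n_B = 1 − X; n_D = 2X.
Summing: n_T = 1 + X.
Mole fractions y_i = n_i/n_T; K = p_D^2 / (p_B) with p_i = y_i·P.
Setting this equal to 1.16 bar and taking the physical root (0 < X < 1) gives X = 0.285.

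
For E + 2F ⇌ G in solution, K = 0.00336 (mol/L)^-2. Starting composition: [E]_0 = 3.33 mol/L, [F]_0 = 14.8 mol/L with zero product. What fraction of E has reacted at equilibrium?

X = 0.344

Let X = conversion of E; extent ξ = 3.33·X mol/L.
Concentrations: [E] = 3.33 − 3.33X; [F] = 14.8 − 6.66X; [G] = 3.33X.
K = [G] / ([E] [F]^2).
Setting equal to 0.00336 and solving for X on (0,1) gives X = 0.344.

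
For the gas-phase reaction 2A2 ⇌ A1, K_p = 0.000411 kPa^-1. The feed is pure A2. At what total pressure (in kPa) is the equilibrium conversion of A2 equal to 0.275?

Take 1 mol A2 as basis and let X be its fractional conversion, so ξ = 0.5X.
Mole table: n_A2 = 1 − X; n_A1 = 0.5X.
Summing: n_T = 1 − 0.5X.
K_p = p_A1 / (p_A2^2) with p_i = (n_i/n_T)·P.
At X = 0.275: the mole-fraction product g(X) = Π y_i^ν_i = 0.2256. Since K_p = g(X)·P^{-1}, P = (g/K_p)^(1/1) = (0.2256/0.000411)^(1/1) = 549 kPa.

P = 549 kPa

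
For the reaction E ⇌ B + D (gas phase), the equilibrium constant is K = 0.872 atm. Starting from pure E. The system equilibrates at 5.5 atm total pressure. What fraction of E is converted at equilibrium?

Take 1 mol E as basis and let X be its fractional conversion, so ξ = X.
Mole table: n_E = 1 − X; n_B = X; n_D = X.
n_T = Σnᵢ = 1 + X.
With p_i = (n_i/n_T)P, K = p_B p_D / (p_E).
Substituting and setting equal to 0.872 atm gives a polynomial in X; the root in (0,1) is X = 0.370.

X = 0.370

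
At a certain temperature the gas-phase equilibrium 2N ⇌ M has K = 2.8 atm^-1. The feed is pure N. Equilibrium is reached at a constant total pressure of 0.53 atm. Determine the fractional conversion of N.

X = 0.620

Let X = conversion of N (basis 1 mol N); extent of reaction ξ = 0.5X.
Mole table: n_N = 1 − X; n_M = 0.5X.
Total moles n_T = 1 − 0.5X.
Mole fractions y_i = n_i/n_T; K = p_M / (p_N^2) with p_i = y_i·P.
Equating to 2.8 atm^-1 and solving on 0 < X < 1: X = 0.620.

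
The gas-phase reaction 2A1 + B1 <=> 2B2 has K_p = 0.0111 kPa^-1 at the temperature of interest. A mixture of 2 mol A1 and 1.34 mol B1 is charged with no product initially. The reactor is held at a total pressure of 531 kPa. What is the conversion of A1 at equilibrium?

Take 2 mol A1 as basis and let X be its fractional conversion, so ξ = X.
Mole table: n_A1 = 2 − 2X; n_B1 = 1.34 − X; n_B2 = 2X.
Summing: n_T = 3.34 − X.
y_i = n_i/n_T, p_i = y_i·P. K_p = p_B2^2 / (p_A1^2 p_B1).
Setting this equal to 0.0111 kPa^-1 and taking the physical root (0 < X < 1) gives X = 0.562.

X = 0.562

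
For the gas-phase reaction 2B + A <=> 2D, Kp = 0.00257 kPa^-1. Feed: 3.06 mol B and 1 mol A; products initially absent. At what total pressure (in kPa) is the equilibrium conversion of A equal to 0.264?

Take 1 mol A as basis and let X be its fractional conversion, so ξ = X.
Species balance: n_B = 3.06 − 2X; n_A = 1 − X; n_D = 2X.
n_T = Σnᵢ = 4.06 − X.
Kp = p_D^2 / (p_B^2 p_A) with p_i = (n_i/n_T)·P.
At X = 0.264: the mole-fraction product g(X) = Π y_i^ν_i = 0.2243. Since Kp = g(X)·P^{-1}, P = (g/Kp)^(1/1) = (0.2243/0.00257)^(1/1) = 87.3 kPa.

P = 87.3 kPa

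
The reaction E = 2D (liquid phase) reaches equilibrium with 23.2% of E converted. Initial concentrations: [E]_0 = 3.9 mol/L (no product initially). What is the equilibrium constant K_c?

Let X = conversion of E.
Concentrations: [E] = 3.9 − 3.9X; [D] = 7.8X.
At X = 0.232: [E] = 3, [D] = 1.81.
K_c = [D]^2 / ([E]) = 1.09 mol/L.

K_c = 1.09 mol/L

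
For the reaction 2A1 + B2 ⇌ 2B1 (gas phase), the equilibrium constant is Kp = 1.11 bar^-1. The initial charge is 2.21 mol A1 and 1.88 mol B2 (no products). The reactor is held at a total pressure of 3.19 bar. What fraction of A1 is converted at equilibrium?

X = 0.533

Let X = conversion of A1 (basis 2.21 mol A1); extent of reaction ξ = 1.1X.
Mole table: n_A1 = 2.21 − 2.21X; n_B2 = 1.88 − 1.1X; n_B1 = 2.21X.
n_T = Σnᵢ = 4.09 − 1.1X.
y_i = n_i/n_T, p_i = y_i·P. Kp = p_B1^2 / (p_A1^2 p_B2).
Setting this equal to 1.11 bar^-1 and taking the physical root (0 < X < 1) gives X = 0.533.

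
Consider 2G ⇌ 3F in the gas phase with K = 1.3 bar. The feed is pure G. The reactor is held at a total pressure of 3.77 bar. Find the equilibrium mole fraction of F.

y_F = 0.463

Basis: 1 mol G initially; let X = conversion of G. Extent ξ = 0.5X.
Species balance: n_G = 1 − X; n_F = 1.5X.
Total moles n_T = 1 + 0.5X.
Mole fractions y_i = n_i/n_T; K = p_F^3 / (p_G^2) with p_i = y_i·P.
This yields a degree-3 equation in X; solving on (0,1), X = 0.365.
Then n_F = 0.548, n_T = 1.18, so y_F = 0.463.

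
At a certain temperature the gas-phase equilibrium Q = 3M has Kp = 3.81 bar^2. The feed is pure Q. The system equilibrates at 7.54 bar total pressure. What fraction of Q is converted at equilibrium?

Basis: 1 mol Q initially; let X = conversion of Q. Extent ξ = X.
Species balance: n_Q = 1 − X; n_M = 3X.
n_T = Σnᵢ = 1 + 2X.
With p_i = (n_i/n_T)P, Kp = p_M^3 / (p_Q).
Equating to 3.81 bar^2 and solving on 0 < X < 1: X = 0.153.

X = 0.153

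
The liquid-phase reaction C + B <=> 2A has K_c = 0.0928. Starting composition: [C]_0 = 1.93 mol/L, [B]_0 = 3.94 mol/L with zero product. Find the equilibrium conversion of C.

Let X = conversion of C; extent ξ = 1.93·X mol/L.
Concentrations: [C] = 1.93 − 1.93X; [B] = 3.94 − 1.93X; [A] = 3.86X.
K_c = [A]^2 / ([C] [B]).
Setting equal to 0.0928 and solving for X on (0,1) gives X = 0.187.

X = 0.187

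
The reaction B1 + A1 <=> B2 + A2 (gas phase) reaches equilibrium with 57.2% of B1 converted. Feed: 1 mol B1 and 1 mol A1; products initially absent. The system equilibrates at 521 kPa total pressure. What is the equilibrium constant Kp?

Kp = 1.79

Take 1 mol B1 as basis and let X be its fractional conversion, so ξ = X.
Mole table: n_B1 = 1 − X; n_A1 = 1 − X; n_B2 = X; n_A2 = X.
Since Δν = 0, n_T = 2 throughout.
At X = 0.572: n_B1 = 0.428, n_A1 = 0.428, n_B2 = 0.572, n_A2 = 0.572, n_T = 2.
p_i = (n_i/n_T)·P. Kp = p_B2 p_A2 / (p_B1 p_A1) = 1.79.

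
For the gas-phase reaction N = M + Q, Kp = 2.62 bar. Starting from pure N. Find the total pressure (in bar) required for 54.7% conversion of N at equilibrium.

Let X = conversion of N (basis 1 mol N); extent of reaction ξ = X.
Species balance: n_N = 1 − X; n_M = X; n_Q = X.
n_T = Σnᵢ = 1 + X.
Kp = p_M p_Q / (p_N) with p_i = (n_i/n_T)·P.
At X = 0.547: the mole-fraction product g(X) = Π y_i^ν_i = 0.427. Since Kp = g(X)·P^{1}, P = (Kp/g)^(1/1) = (2.62/0.427)^(1/1) = 6.14 bar.

P = 6.14 bar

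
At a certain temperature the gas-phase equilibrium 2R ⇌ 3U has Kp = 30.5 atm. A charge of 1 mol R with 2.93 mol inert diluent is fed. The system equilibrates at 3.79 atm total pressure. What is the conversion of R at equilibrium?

X = 0.784

Let X = conversion of R (basis 1 mol R); extent of reaction ξ = 0.5X.
At extent ξ: n_R = 1 − X; n_U = 1.5X; n_I = 2.93 (inert).
Total moles n_T = 3.93 + 0.5X.
With p_i = (n_i/n_T)P, Kp = p_U^3 / (p_R^2).
Substituting and setting equal to 30.5 atm gives a polynomial in X; the root in (0,1) is X = 0.784.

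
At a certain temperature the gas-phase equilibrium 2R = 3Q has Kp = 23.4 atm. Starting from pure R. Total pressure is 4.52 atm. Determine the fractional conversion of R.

X = 0.640

Let X = conversion of R (basis 1 mol R); extent of reaction ξ = 0.5X.
Mole table: n_R = 1 − X; n_Q = 1.5X.
Total moles n_T = 1 + 0.5X.
With p_i = (n_i/n_T)P, Kp = p_Q^3 / (p_R^2).
Setting this equal to 23.4 atm and taking the physical root (0 < X < 1) gives X = 0.640.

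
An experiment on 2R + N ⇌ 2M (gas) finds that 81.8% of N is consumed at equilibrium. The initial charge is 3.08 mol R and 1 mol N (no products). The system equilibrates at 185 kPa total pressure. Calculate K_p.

Let X = conversion of N (basis 1 mol N); extent of reaction ξ = X.
At extent ξ: n_R = 3.08 − 2X; n_N = 1 − X; n_M = 2X.
n_T = Σnᵢ = 4.08 − X.
At X = 0.818: n_R = 1.44, n_N = 0.182, n_M = 1.64, n_T = 3.26.
p_i = (n_i/n_T)·P. K_p = p_M^2 / (p_R^2 p_N) = 0.124 kPa^-1.

K_p = 0.124 kPa^-1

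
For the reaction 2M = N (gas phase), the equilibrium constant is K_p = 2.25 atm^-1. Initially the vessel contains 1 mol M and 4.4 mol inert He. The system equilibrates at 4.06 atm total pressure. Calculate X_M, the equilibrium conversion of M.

Take 1 mol M as basis and let X be its fractional conversion, so ξ = 0.5X.
At extent ξ: n_M = 1 − X; n_N = 0.5X; n_I = 4.4 (inert).
Summing: n_T = 5.4 − 0.5X.
With p_i = (n_i/n_T)P, K_p = p_N / (p_M^2).
Setting this equal to 2.25 atm^-1 and taking the physical root (0 < X < 1) gives X = 0.593.

X = 0.593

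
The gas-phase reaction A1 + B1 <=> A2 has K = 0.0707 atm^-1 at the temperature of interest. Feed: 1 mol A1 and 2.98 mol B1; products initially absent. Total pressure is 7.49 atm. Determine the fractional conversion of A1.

Let X = conversion of A1 (basis 1 mol A1); extent of reaction ξ = X.
Moles: n_A1 = 1 − X; n_B1 = 2.98 − X; n_A2 = X.
n_T = Σnᵢ = 3.98 − X.
y_i = n_i/n_T, p_i = y_i·P. K = p_A2 / (p_A1 p_B1).
This yields a degree-2 equation in X; solving on (0,1), X = 0.279.

X = 0.279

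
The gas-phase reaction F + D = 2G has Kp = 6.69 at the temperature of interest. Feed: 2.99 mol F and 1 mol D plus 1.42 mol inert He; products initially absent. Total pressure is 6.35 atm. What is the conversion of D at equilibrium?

Let X = conversion of D (basis 1 mol D); extent of reaction ξ = X.
Species balance: n_F = 2.99 − X; n_D = 1 − X; n_G = 2X; n_I = 1.42 (inert).
n_T stays at 5.41 (no change in mole number).
Mole fractions y_i = n_i/n_T; Kp = p_G^2 / (p_F p_D) with p_i = y_i·P.
Equating to 6.69 and solving on 0 < X < 1: X = 0.817.

X = 0.817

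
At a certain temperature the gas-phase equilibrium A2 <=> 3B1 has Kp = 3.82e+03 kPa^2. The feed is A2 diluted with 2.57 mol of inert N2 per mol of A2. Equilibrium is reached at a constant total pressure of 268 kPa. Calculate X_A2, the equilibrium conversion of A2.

Basis: 1 mol A2 initially; let X = conversion of A2. Extent ξ = X.
Mole table: n_A2 = 1 − X; n_B1 = 3X; n_I = 2.57 (inert).
Total moles n_T = 3.57 + 2X.
y_i = n_i/n_T, p_i = y_i·P. Kp = p_B1^3 / (p_A2).
This yields a degree-3 equation in X; solving on (0,1), X = 0.289.

X = 0.289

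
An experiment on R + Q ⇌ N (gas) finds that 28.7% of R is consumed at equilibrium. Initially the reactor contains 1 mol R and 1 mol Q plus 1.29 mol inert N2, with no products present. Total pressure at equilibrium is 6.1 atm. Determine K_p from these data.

K_p = 0.278 atm^-1

Let X = conversion of R (basis 1 mol R); extent of reaction ξ = X.
Species balance: n_R = 1 − X; n_Q = 1 − X; n_N = X; n_I = 1.29 (inert).
Summing: n_T = 3.29 − X.
At X = 0.287: n_R = 0.713, n_Q = 0.713, n_N = 0.287, n_T = 3.
p_i = (n_i/n_T)·P. K_p = p_N / (p_R p_Q) = 0.278 atm^-1.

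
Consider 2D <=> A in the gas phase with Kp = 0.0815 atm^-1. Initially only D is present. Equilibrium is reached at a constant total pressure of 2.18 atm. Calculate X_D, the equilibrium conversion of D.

X = 0.235

Take 1 mol D as basis and let X be its fractional conversion, so ξ = 0.5X.
Mole table: n_D = 1 − X; n_A = 0.5X.
Total moles n_T = 1 − 0.5X.
y_i = n_i/n_T, p_i = y_i·P. Kp = p_A / (p_D^2).
Substituting and setting equal to 0.0815 atm^-1 gives a polynomial in X; the root in (0,1) is X = 0.235.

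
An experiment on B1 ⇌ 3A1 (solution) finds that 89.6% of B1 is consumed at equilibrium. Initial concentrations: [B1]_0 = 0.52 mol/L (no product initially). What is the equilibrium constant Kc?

Let X = conversion of B1.
Concentrations: [B1] = 0.52 − 0.52X; [A1] = 1.56X.
At X = 0.896: [B1] = 0.0541, [A1] = 1.4.
Kc = [A1]^3 / ([B1]) = 50.5 (mol/L)^2.

Kc = 50.5 (mol/L)^2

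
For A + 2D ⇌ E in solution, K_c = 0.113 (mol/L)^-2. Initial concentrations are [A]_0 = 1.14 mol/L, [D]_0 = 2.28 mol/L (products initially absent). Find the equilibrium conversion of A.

Let X = conversion of A; extent ξ = 1.14·X mol/L.
Concentrations: [A] = 1.14 − 1.14X; [D] = 2.28 − 2.28X; [E] = 1.14X.
K_c = [E] / ([A] [D]^2).
Equating to 0.113 (mol/L)^-2: the physical root is X = 0.249.

X = 0.249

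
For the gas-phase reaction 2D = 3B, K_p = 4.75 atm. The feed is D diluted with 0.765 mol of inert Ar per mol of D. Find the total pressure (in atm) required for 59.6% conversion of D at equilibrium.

P = 2.24 atm

Basis: 1 mol D initially; let X = conversion of D. Extent ξ = 0.5X.
At extent ξ: n_D = 1 − X; n_B = 1.5X; n_I = 0.765 (inert).
Summing: n_T = 1.77 + 0.5X.
K_p = p_B^3 / (p_D^2) with p_i = (n_i/n_T)·P.
At X = 0.596: the mole-fraction product g(X) = Π y_i^ν_i = 2.122. Since K_p = g(X)·P^{1}, P = (K_p/g)^(1/1) = (4.75/2.122)^(1/1) = 2.24 atm.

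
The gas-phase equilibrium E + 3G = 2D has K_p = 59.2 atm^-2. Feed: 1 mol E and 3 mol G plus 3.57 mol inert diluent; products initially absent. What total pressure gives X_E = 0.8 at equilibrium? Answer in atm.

Let X = conversion of E (basis 1 mol E); extent of reaction ξ = X.
Moles: n_E = 1 − X; n_G = 3 − 3X; n_D = 2X; n_I = 3.57 (inert).
n_T = Σnᵢ = 7.57 − 2X.
K_p = p_D^2 / (p_E p_G^3) with p_i = (n_i/n_T)·P.
At X = 0.8: the mole-fraction product g(X) = Π y_i^ν_i = 2112. Since K_p = g(X)·P^{-2}, P = (g/K_p)^(1/2) = (2112/59.2)^(1/2) = 5.97 atm.

P = 5.97 atm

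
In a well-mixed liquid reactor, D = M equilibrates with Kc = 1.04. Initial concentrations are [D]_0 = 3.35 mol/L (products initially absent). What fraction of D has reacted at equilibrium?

Let X = conversion of D; extent ξ = 3.35·X mol/L.
Concentrations: [D] = 3.35 − 3.35X; [M] = 3.35X.
Kc = [M] / ([D]).
This equals 1.04 at X = 0.510 (the root in 0 < X < 1).

X = 0.510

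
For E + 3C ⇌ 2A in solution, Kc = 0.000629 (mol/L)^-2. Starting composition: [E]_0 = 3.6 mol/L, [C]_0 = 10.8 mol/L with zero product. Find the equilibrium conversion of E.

X = 0.164

Let X = conversion of E; extent ξ = 3.6·X mol/L.
Concentrations: [E] = 3.6 − 3.6X; [C] = 10.8 − 10.8X; [A] = 7.2X.
Kc = [A]^2 / ([E] [C]^3).
Setting equal to 0.000629 and solving for X on (0,1) gives X = 0.164.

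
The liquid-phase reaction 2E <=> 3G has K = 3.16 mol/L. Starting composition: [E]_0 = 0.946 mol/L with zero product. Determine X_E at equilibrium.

X = 0.569

Let X = conversion of E; extent ξ = 0.946X/2 mol/L.
Concentrations: [E] = 0.946 − 0.946X; [G] = 1.42X.
K = [G]^3 / ([E]^2).
Solving K = 3.16 for X ∈ (0,1): X = 0.569.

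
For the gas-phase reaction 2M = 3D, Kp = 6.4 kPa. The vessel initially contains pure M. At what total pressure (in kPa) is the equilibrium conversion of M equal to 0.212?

P = 137 kPa

Take 1 mol M as basis and let X be its fractional conversion, so ξ = 0.5X.
Moles: n_M = 1 − X; n_D = 1.5X.
Summing: n_T = 1 + 0.5X.
Kp = p_D^3 / (p_M^2) with p_i = (n_i/n_T)·P.
At X = 0.212: the mole-fraction product g(X) = Π y_i^ν_i = 0.04682. Since Kp = g(X)·P^{1}, P = (Kp/g)^(1/1) = (6.4/0.04682)^(1/1) = 137 kPa.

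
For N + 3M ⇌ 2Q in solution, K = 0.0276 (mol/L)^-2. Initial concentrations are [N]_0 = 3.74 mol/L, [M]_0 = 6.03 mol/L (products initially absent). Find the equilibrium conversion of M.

X = 0.437

Let X = conversion of M; extent ξ = 6.03X/3 mol/L.
Concentrations: [N] = 3.74 − 2.01X; [M] = 6.03 − 6.03X; [Q] = 4.02X.
K = [Q]^2 / ([N] [M]^3).
This equals 0.0276 at X = 0.437 (the root in 0 < X < 1).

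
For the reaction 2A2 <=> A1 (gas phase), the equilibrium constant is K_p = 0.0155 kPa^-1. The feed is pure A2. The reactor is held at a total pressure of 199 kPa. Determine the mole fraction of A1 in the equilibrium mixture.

Let X = conversion of A2 (basis 1 mol A2); extent of reaction ξ = 0.5X.
Species balance: n_A2 = 1 − X; n_A1 = 0.5X.
n_T = Σnᵢ = 1 − 0.5X.
Mole fractions y_i = n_i/n_T; K_p = p_A1 / (p_A2^2) with p_i = y_i·P.
Substituting and setting equal to 0.0155 kPa^-1 gives a polynomial in X; the root in (0,1) is X = 0.726.
Then n_A1 = 0.363, n_T = 0.637, so y_A1 = 0.570.

y_A1 = 0.570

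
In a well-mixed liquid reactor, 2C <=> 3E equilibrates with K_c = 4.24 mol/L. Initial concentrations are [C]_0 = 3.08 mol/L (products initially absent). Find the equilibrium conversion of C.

Let X = conversion of C; extent ξ = 3.08X/2 mol/L.
Concentrations: [C] = 3.08 − 3.08X; [E] = 4.62X.
K_c = [E]^3 / ([C]^2).
Equating to 4.24 mol/L: the physical root is X = 0.480.

X = 0.480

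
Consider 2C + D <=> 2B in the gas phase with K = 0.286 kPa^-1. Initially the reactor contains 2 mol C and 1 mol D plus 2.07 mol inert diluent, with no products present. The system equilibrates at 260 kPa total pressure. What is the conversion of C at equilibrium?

X = 0.695

Let X = conversion of C (basis 2 mol C); extent of reaction ξ = X.
Species balance: n_C = 2 − 2X; n_D = 1 − X; n_B = 2X; n_I = 2.07 (inert).
Summing: n_T = 5.07 − X.
y_i = n_i/n_T, p_i = y_i·P. K = p_B^2 / (p_C^2 p_D).
Equating to 0.286 kPa^-1 and solving on 0 < X < 1: X = 0.695.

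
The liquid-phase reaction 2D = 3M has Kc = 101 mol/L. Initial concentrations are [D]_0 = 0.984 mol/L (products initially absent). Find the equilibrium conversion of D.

X = 0.856

Let X = conversion of D; extent ξ = 0.984X/2 mol/L.
Concentrations: [D] = 0.984 − 0.984X; [M] = 1.48X.
Kc = [M]^3 / ([D]^2).
This equals 101 at X = 0.856 (the root in 0 < X < 1).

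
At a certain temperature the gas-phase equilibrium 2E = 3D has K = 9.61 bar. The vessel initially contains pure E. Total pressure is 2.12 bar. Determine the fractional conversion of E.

Take 1 mol E as basis and let X be its fractional conversion, so ξ = 0.5X.
Mole table: n_E = 1 − X; n_D = 1.5X.
Total moles n_T = 1 + 0.5X.
Mole fractions y_i = n_i/n_T; K = p_D^3 / (p_E^2) with p_i = y_i·P.
Equating to 9.61 bar and solving on 0 < X < 1: X = 0.627.

X = 0.627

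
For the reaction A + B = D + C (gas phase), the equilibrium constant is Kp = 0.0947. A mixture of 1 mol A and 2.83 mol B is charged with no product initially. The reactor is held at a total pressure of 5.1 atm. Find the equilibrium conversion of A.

Take 1 mol A as basis and let X be its fractional conversion, so ξ = X.
At extent ξ: n_A = 1 − X; n_B = 2.83 − X; n_D = X; n_C = X.
Since Δν = 0, n_T = 3.83 throughout.
y_i = n_i/n_T, p_i = y_i·P. Kp = p_D p_C / (p_A p_B).
Equating to 0.0947 and solving on 0 < X < 1: X = 0.379.

X = 0.379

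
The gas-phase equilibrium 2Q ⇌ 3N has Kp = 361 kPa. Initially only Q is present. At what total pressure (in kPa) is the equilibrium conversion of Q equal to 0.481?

Let X = conversion of Q (basis 1 mol Q); extent of reaction ξ = 0.5X.
Moles: n_Q = 1 − X; n_N = 1.5X.
n_T = Σnᵢ = 1 + 0.5X.
Kp = p_N^3 / (p_Q^2) with p_i = (n_i/n_T)·P.
At X = 0.481: the mole-fraction product g(X) = Π y_i^ν_i = 1.124. Since Kp = g(X)·P^{1}, P = (Kp/g)^(1/1) = (361/1.124)^(1/1) = 321 kPa.

P = 321 kPa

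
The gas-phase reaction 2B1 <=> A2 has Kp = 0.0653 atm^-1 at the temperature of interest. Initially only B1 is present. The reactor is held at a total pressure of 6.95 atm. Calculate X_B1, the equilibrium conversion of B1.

X = 0.404

Let X = conversion of B1 (basis 1 mol B1); extent of reaction ξ = 0.5X.
At extent ξ: n_B1 = 1 − X; n_A2 = 0.5X.
Summing: n_T = 1 − 0.5X.
With p_i = (n_i/n_T)P, Kp = p_A2 / (p_B1^2).
This yields a degree-2 equation in X; solving on (0,1), X = 0.404.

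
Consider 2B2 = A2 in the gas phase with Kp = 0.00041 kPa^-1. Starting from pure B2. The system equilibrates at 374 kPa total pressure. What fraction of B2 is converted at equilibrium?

X = 0.213

Take 1 mol B2 as basis and let X be its fractional conversion, so ξ = 0.5X.
Species balance: n_B2 = 1 − X; n_A2 = 0.5X.
Total moles n_T = 1 − 0.5X.
y_i = n_i/n_T, p_i = y_i·P. Kp = p_A2 / (p_B2^2).
This yields a degree-2 equation in X; solving on (0,1), X = 0.213.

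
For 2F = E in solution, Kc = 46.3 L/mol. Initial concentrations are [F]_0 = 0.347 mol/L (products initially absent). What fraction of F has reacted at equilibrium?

Let X = conversion of F; extent ξ = 0.347X/2 mol/L.
Concentrations: [F] = 0.347 − 0.347X; [E] = 0.173X.
Kc = [E] / ([F]^2).
Equating to 46.3 L/mol: the physical root is X = 0.838.

X = 0.838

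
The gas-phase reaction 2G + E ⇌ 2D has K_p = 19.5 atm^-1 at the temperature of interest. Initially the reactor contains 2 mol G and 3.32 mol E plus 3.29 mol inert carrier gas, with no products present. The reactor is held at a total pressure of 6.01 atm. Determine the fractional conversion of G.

Let X = conversion of G (basis 2 mol G); extent of reaction ξ = X.
Mole table: n_G = 2 − 2X; n_E = 3.32 − X; n_D = 2X; n_I = 3.29 (inert).
Total moles n_T = 8.61 − X.
With p_i = (n_i/n_T)P, K_p = p_D^2 / (p_G^2 p_E).
Setting this equal to 19.5 atm^-1 and taking the physical root (0 < X < 1) gives X = 0.859.

X = 0.859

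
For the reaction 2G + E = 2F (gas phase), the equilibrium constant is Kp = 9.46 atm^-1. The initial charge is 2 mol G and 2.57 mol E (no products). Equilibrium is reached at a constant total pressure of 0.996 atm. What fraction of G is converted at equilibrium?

Let X = conversion of G (basis 2 mol G); extent of reaction ξ = X.
Mole table: n_G = 2 − 2X; n_E = 2.57 − X; n_F = 2X.
Total moles n_T = 4.57 − X.
With p_i = (n_i/n_T)P, Kp = p_F^2 / (p_G^2 p_E).
Equating to 9.46 atm^-1 and solving on 0 < X < 1: X = 0.681.

X = 0.681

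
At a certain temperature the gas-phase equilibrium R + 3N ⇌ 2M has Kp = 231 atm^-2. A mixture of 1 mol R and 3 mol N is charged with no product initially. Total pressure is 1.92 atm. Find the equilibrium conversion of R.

Let X = conversion of R (basis 1 mol R); extent of reaction ξ = X.
Moles: n_R = 1 − X; n_N = 3 − 3X; n_M = 2X.
n_T = Σnᵢ = 4 − 2X.
y_i = n_i/n_T, p_i = y_i·P. Kp = p_M^2 / (p_R p_N^3).
This yields a degree-4 equation in X; solving on (0,1), X = 0.840.

X = 0.840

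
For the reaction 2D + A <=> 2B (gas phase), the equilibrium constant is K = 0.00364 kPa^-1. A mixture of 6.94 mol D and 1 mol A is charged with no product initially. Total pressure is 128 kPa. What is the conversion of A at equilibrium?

X = 0.515

Take 1 mol A as basis and let X be its fractional conversion, so ξ = X.
Mole table: n_D = 6.94 − 2X; n_A = 1 − X; n_B = 2X.
Summing: n_T = 7.94 − X.
With p_i = (n_i/n_T)P, K = p_B^2 / (p_D^2 p_A).
Equating to 0.00364 kPa^-1 and solving on 0 < X < 1: X = 0.515.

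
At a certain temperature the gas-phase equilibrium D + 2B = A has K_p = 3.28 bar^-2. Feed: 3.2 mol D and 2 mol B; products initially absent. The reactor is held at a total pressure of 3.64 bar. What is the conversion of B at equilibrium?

X = 0.841

Take 2 mol B as basis and let X be its fractional conversion, so ξ = X.
Species balance: n_D = 3.2 − X; n_B = 2 − 2X; n_A = X.
Summing: n_T = 5.2 − 2X.
With p_i = (n_i/n_T)P, K_p = p_A / (p_D p_B^2).
Setting this equal to 3.28 bar^-2 and taking the physical root (0 < X < 1) gives X = 0.841.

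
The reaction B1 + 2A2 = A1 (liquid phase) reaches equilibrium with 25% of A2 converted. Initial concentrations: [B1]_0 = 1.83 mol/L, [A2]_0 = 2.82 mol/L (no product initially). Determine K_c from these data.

Let X = conversion of A2.
Concentrations: [B1] = 1.83 − 1.41X; [A2] = 2.82 − 2.82X; [A1] = 1.41X.
At X = 0.25: [B1] = 1.48, [A2] = 2.11, [A1] = 0.352.
K_c = [A1] / ([B1] [A2]^2) = 0.0533 (mol/L)^-2.

K_c = 0.0533 (mol/L)^-2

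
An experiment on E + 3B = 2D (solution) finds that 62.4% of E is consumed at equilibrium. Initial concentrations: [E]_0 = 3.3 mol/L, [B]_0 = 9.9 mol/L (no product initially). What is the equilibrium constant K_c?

Let X = conversion of E.
Concentrations: [E] = 3.3 − 3.3X; [B] = 9.9 − 9.9X; [D] = 6.6X.
At X = 0.624: [E] = 1.24, [B] = 3.72, [D] = 4.12.
K_c = [D]^2 / ([E] [B]^3) = 0.265 (mol/L)^-2.

K_c = 0.265 (mol/L)^-2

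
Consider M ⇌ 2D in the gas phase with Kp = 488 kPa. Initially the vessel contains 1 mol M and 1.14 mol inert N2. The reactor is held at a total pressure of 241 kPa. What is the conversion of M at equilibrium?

Take 1 mol M as basis and let X be its fractional conversion, so ξ = X.
Moles: n_M = 1 − X; n_D = 2X; n_I = 1.14 (inert).
n_T = Σnᵢ = 2.14 + X.
y_i = n_i/n_T, p_i = y_i·P. Kp = p_D^2 / (p_M).
Setting this equal to 488 kPa and taking the physical root (0 < X < 1) gives X = 0.678.

X = 0.678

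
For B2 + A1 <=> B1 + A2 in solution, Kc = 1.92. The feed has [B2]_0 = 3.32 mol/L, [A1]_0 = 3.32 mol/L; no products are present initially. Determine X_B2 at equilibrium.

Let X = conversion of B2; extent ξ = 3.32·X mol/L.
Concentrations: [B2] = 3.32 − 3.32X; [A1] = 3.32 − 3.32X; [B1] = 3.32X; [A2] = 3.32X.
Kc = [B1] [A2] / ([B2] [A1]).
Equating to 1.92: the physical root is X = 0.581.

X = 0.581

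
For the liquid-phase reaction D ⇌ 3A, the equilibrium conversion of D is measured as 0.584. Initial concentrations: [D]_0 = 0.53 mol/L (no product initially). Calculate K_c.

Let X = conversion of D.
Concentrations: [D] = 0.53 − 0.53X; [A] = 1.59X.
At X = 0.584: [D] = 0.22, [A] = 0.929.
K_c = [A]^3 / ([D]) = 3.63 (mol/L)^2.

K_c = 3.63 (mol/L)^2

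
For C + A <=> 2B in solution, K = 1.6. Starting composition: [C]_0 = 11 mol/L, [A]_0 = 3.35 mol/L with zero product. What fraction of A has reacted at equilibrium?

X = 0.628

Let X = conversion of A; extent ξ = 3.35·X mol/L.
Concentrations: [C] = 11 − 3.35X; [A] = 3.35 − 3.35X; [B] = 6.7X.
K = [B]^2 / ([C] [A]).
This equals 1.6 at X = 0.628 (the root in 0 < X < 1).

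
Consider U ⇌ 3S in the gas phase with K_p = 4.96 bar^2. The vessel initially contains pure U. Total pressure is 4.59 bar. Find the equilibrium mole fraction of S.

y_S = 0.493

Take 1 mol U as basis and let X be its fractional conversion, so ξ = X.
Species balance: n_U = 1 − X; n_S = 3X.
Summing: n_T = 1 + 2X.
Mole fractions y_i = n_i/n_T; K_p = p_S^3 / (p_U) with p_i = y_i·P.
This yields a degree-3 equation in X; solving on (0,1), X = 0.244.
Then n_S = 0.733, n_T = 1.49, so y_S = 0.493.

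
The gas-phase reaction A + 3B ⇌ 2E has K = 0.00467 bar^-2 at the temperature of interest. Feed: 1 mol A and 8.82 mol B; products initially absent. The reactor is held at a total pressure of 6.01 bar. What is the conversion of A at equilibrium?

X = 0.380

Basis: 1 mol A initially; let X = conversion of A. Extent ξ = X.
Mole table: n_A = 1 − X; n_B = 8.82 − 3X; n_E = 2X.
Summing: n_T = 9.82 − 2X.
y_i = n_i/n_T, p_i = y_i·P. K = p_E^2 / (p_A p_B^3).
Setting this equal to 0.00467 bar^-2 and taking the physical root (0 < X < 1) gives X = 0.380.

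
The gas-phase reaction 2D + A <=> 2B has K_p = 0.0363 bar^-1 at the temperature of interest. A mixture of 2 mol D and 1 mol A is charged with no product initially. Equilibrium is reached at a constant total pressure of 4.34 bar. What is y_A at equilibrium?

Let X = conversion of D (basis 2 mol D); extent of reaction ξ = X.
Mole table: n_D = 2 − 2X; n_A = 1 − X; n_B = 2X.
Total moles n_T = 3 − X.
y_i = n_i/n_T, p_i = y_i·P. K_p = p_B^2 / (p_D^2 p_A).
Substituting and setting equal to 0.0363 bar^-1 gives a polynomial in X; the root in (0,1) is X = 0.177.
Then n_A = 0.823, n_T = 2.82, so y_A = 0.292.

y_A = 0.292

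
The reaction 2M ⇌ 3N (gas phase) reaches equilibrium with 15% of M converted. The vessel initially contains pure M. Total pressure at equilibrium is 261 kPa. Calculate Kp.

Take 1 mol M as basis and let X be its fractional conversion, so ξ = 0.5X.
At extent ξ: n_M = 1 − X; n_N = 1.5X.
Summing: n_T = 1 + 0.5X.
At X = 0.15: n_M = 0.85, n_N = 0.225, n_T = 1.07.
p_i = (n_i/n_T)·P. Kp = p_N^3 / (p_M^2) = 3.83 kPa.

Kp = 3.83 kPa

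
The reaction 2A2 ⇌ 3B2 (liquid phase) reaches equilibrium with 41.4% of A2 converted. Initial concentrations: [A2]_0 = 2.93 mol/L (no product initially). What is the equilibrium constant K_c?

Let X = conversion of A2.
Concentrations: [A2] = 2.93 − 2.93X; [B2] = 4.4X.
At X = 0.414: [A2] = 1.72, [B2] = 1.82.
K_c = [B2]^3 / ([A2]^2) = 2.04 mol/L.

K_c = 2.04 mol/L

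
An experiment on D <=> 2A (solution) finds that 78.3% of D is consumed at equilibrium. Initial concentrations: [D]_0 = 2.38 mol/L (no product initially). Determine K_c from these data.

K_c = 26.9 mol/L

Let X = conversion of D.
Concentrations: [D] = 2.38 − 2.38X; [A] = 4.76X.
At X = 0.783: [D] = 0.516, [A] = 3.73.
K_c = [A]^2 / ([D]) = 26.9 mol/L.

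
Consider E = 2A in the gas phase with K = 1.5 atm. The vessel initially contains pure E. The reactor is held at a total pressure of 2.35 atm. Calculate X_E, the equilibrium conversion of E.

X = 0.371

Take 1 mol E as basis and let X be its fractional conversion, so ξ = X.
At extent ξ: n_E = 1 − X; n_A = 2X.
Summing: n_T = 1 + X.
With p_i = (n_i/n_T)P, K = p_A^2 / (p_E).
Substituting and setting equal to 1.5 atm gives a polynomial in X; the root in (0,1) is X = 0.371.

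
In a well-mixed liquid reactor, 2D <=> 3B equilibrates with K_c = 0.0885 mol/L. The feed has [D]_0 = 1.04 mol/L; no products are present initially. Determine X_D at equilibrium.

X = 0.243

Let X = conversion of D; extent ξ = 1.04X/2 mol/L.
Concentrations: [D] = 1.04 − 1.04X; [B] = 1.56X.
K_c = [B]^3 / ([D]^2).
Setting equal to 0.0885 and solving for X on (0,1) gives X = 0.243.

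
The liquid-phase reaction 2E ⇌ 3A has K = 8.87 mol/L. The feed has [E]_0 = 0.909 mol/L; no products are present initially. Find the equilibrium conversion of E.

X = 0.674

Let X = conversion of E; extent ξ = 0.909X/2 mol/L.
Concentrations: [E] = 0.909 − 0.909X; [A] = 1.36X.
K = [A]^3 / ([E]^2).
Equating to 8.87 mol/L: the physical root is X = 0.674.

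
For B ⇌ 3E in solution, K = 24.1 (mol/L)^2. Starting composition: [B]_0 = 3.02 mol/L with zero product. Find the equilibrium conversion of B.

X = 0.391

Let X = conversion of B; extent ξ = 3.02·X mol/L.
Concentrations: [B] = 3.02 − 3.02X; [E] = 9.06X.
K = [E]^3 / ([B]).
Equating to 24.1 (mol/L)^2: the physical root is X = 0.391.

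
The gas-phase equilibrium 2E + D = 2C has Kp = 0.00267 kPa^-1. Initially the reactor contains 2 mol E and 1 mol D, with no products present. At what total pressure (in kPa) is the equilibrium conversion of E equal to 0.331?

Basis: 2 mol E initially; let X = conversion of E. Extent ξ = X.
Species balance: n_E = 2 − 2X; n_D = 1 − X; n_C = 2X.
n_T = Σnᵢ = 3 − X.
Kp = p_C^2 / (p_E^2 p_D) with p_i = (n_i/n_T)·P.
At X = 0.331: the mole-fraction product g(X) = Π y_i^ν_i = 0.9766. Since Kp = g(X)·P^{-1}, P = (g/Kp)^(1/1) = (0.9766/0.00267)^(1/1) = 366 kPa.

P = 366 kPa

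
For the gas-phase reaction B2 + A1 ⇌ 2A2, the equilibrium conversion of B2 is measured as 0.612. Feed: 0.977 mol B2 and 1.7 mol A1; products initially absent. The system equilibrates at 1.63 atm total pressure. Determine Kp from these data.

Kp = 3.42

Let X = conversion of B2 (basis 0.977 mol B2); extent of reaction ξ = 0.977X.
Mole table: n_B2 = 0.977 − 0.977X; n_A1 = 1.7 − 0.977X; n_A2 = 1.95X.
Total moles n_T = 2.68 (Δν = 0, constant).
At X = 0.612: n_B2 = 0.379, n_A1 = 1.1, n_A2 = 1.2, n_T = 2.68.
p_i = (n_i/n_T)·P. Kp = p_A2^2 / (p_B2 p_A1) = 3.42.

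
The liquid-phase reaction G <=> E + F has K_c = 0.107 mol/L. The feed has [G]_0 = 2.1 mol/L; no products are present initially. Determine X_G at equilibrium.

Let X = conversion of G; extent ξ = 2.1·X mol/L.
Concentrations: [G] = 2.1 − 2.1X; [E] = 2.1X; [F] = 2.1X.
K_c = [E] [F] / ([G]).
Setting equal to 0.107 and solving for X on (0,1) gives X = 0.202.

X = 0.202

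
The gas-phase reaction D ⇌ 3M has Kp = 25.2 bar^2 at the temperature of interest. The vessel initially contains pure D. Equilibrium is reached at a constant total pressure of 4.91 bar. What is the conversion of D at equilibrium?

Take 1 mol D as basis and let X be its fractional conversion, so ξ = X.
Moles: n_D = 1 − X; n_M = 3X.
Total moles n_T = 1 + 2X.
y_i = n_i/n_T, p_i = y_i·P. Kp = p_M^3 / (p_D).
This yields a degree-3 equation in X; solving on (0,1), X = 0.424.

X = 0.424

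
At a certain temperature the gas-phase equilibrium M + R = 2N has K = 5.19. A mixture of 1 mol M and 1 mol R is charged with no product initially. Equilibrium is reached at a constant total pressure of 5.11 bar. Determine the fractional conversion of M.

X = 0.533

Basis: 1 mol M initially; let X = conversion of M. Extent ξ = X.
At extent ξ: n_M = 1 − X; n_R = 1 − X; n_N = 2X.
Since Δν = 0, n_T = 2 throughout.
Mole fractions y_i = n_i/n_T; K = p_N^2 / (p_M p_R) with p_i = y_i·P.
This yields a degree-2 equation in X; solving on (0,1), X = 0.533.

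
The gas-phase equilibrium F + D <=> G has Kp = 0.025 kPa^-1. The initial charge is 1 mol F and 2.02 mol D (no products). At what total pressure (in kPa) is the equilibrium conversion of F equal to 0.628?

P = 116 kPa

Take 1 mol F as basis and let X be its fractional conversion, so ξ = X.
Species balance: n_F = 1 − X; n_D = 2.02 − X; n_G = X.
Total moles n_T = 3.02 − X.
Kp = p_G / (p_F p_D) with p_i = (n_i/n_T)·P.
At X = 0.628: the mole-fraction product g(X) = Π y_i^ν_i = 2.901. Since Kp = g(X)·P^{-1}, P = (g/Kp)^(1/1) = (2.901/0.025)^(1/1) = 116 kPa.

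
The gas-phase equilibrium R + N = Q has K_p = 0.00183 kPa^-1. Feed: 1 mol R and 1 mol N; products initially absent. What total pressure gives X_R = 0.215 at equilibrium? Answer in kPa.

P = 340 kPa

Let X = conversion of R (basis 1 mol R); extent of reaction ξ = X.
Mole table: n_R = 1 − X; n_N = 1 − X; n_Q = X.
Summing: n_T = 2 − X.
K_p = p_Q / (p_R p_N) with p_i = (n_i/n_T)·P.
At X = 0.215: the mole-fraction product g(X) = Π y_i^ν_i = 0.6228. Since K_p = g(X)·P^{-1}, P = (g/K_p)^(1/1) = (0.6228/0.00183)^(1/1) = 340 kPa.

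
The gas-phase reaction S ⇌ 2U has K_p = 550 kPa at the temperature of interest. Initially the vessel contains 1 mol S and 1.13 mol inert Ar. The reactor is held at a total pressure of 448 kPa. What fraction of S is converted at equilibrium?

X = 0.587

Basis: 1 mol S initially; let X = conversion of S. Extent ξ = X.
At extent ξ: n_S = 1 − X; n_U = 2X; n_I = 1.13 (inert).
Summing: n_T = 2.13 + X.
With p_i = (n_i/n_T)P, K_p = p_U^2 / (p_S).
Substituting and setting equal to 550 kPa gives a polynomial in X; the root in (0,1) is X = 0.587.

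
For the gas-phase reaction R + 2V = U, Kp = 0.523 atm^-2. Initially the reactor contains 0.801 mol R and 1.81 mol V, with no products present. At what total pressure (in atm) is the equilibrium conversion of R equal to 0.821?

Let X = conversion of R (basis 0.801 mol R); extent of reaction ξ = 0.801X.
Species balance: n_R = 0.801 − 0.801X; n_V = 1.81 − 1.6X; n_U = 0.801X.
Total moles n_T = 2.61 − 1.6X.
Kp = p_U / (p_R p_V^2) with p_i = (n_i/n_T)·P.
At X = 0.821: the mole-fraction product g(X) = Π y_i^ν_i = 31.46. Since Kp = g(X)·P^{-2}, P = (g/Kp)^(1/2) = (31.46/0.523)^(1/2) = 7.76 atm.

P = 7.76 atm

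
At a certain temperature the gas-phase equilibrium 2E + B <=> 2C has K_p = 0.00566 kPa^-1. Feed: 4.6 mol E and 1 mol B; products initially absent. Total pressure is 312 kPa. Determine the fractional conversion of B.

Take 1 mol B as basis and let X be its fractional conversion, so ξ = X.
At extent ξ: n_E = 4.6 − 2X; n_B = 1 − X; n_C = 2X.
Total moles n_T = 5.6 − X.
Mole fractions y_i = n_i/n_T; K_p = p_C^2 / (p_E^2 p_B) with p_i = y_i·P.
This yields a degree-3 equation in X; solving on (0,1), X = 0.618.

X = 0.618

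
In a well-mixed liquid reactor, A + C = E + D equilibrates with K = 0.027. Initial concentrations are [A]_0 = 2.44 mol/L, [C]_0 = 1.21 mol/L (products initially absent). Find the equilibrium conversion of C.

Let X = conversion of C; extent ξ = 1.21·X mol/L.
Concentrations: [A] = 2.44 − 1.21X; [C] = 1.21 − 1.21X; [E] = 1.21X; [D] = 1.21X.
K = [E] [D] / ([A] [C]).
Equating to 0.027: the physical root is X = 0.198.

X = 0.198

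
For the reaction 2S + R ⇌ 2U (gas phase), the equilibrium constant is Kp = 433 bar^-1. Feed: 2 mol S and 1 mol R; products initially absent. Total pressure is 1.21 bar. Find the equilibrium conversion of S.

Let X = conversion of S (basis 2 mol S); extent of reaction ξ = X.
Species balance: n_S = 2 − 2X; n_R = 1 − X; n_U = 2X.
n_T = Σnᵢ = 3 − X.
Mole fractions y_i = n_i/n_T; Kp = p_U^2 / (p_S^2 p_R) with p_i = y_i·P.
Substituting and setting equal to 433 bar^-1 gives a polynomial in X; the root in (0,1) is X = 0.856.

X = 0.856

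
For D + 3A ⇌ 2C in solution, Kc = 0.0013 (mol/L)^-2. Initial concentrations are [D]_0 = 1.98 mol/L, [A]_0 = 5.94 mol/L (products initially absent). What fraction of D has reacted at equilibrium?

Let X = conversion of D; extent ξ = 1.98·X mol/L.
Concentrations: [D] = 1.98 − 1.98X; [A] = 5.94 − 5.94X; [C] = 3.96X.
Kc = [C]^2 / ([D] [A]^3).
Equating to 0.0013 (mol/L)^-2: the physical root is X = 0.138.

X = 0.138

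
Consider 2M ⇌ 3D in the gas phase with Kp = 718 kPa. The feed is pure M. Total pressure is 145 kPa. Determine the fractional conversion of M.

Let X = conversion of M (basis 1 mol M); extent of reaction ξ = 0.5X.
Moles: n_M = 1 − X; n_D = 1.5X.
Summing: n_T = 1 + 0.5X.
With p_i = (n_i/n_T)P, Kp = p_D^3 / (p_M^2).
Setting this equal to 718 kPa and taking the physical root (0 < X < 1) gives X = 0.636.

X = 0.636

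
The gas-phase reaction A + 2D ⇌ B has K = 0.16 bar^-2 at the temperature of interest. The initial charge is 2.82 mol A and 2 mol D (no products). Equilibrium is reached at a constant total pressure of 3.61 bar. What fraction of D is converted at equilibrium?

X = 0.422

Let X = conversion of D (basis 2 mol D); extent of reaction ξ = X.
At extent ξ: n_A = 2.82 − X; n_D = 2 − 2X; n_B = X.
Total moles n_T = 4.82 − 2X.
y_i = n_i/n_T, p_i = y_i·P. K = p_B / (p_A p_D^2).
This yields a degree-3 equation in X; solving on (0,1), X = 0.422.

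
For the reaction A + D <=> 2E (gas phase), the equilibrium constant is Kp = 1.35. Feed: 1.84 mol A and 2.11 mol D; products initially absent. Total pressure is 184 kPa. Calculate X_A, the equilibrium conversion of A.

Let X = conversion of A (basis 1.84 mol A); extent of reaction ξ = 1.84X.
At extent ξ: n_A = 1.84 − 1.84X; n_D = 2.11 − 1.84X; n_E = 3.68X.
Total moles n_T = 3.95 (Δν = 0, constant).
y_i = n_i/n_T, p_i = y_i·P. Kp = p_E^2 / (p_A p_D).
Substituting and setting equal to 1.35 gives a polynomial in X; the root in (0,1) is X = 0.393.

X = 0.393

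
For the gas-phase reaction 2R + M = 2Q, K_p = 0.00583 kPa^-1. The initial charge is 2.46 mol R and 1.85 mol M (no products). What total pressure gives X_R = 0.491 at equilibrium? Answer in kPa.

P = 475 kPa

Take 2.46 mol R as basis and let X be its fractional conversion, so ξ = 1.23X.
Moles: n_R = 2.46 − 2.46X; n_M = 1.85 − 1.23X; n_Q = 2.46X.
n_T = Σnᵢ = 4.31 − 1.23X.
K_p = p_Q^2 / (p_R^2 p_M) with p_i = (n_i/n_T)·P.
At X = 0.491: the mole-fraction product g(X) = Π y_i^ν_i = 2.768. Since K_p = g(X)·P^{-1}, P = (g/K_p)^(1/1) = (2.768/0.00583)^(1/1) = 475 kPa.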